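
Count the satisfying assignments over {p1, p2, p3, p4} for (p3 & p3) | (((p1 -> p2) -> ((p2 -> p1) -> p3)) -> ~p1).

Initial set: {((p3 & p3) | (((p1 -> p2) -> ((p2 -> p1) -> p3)) -> ~p1))}.
((p3 & p3) | (((p1 -> p2) -> ((p2 -> p1) -> p3)) -> ~p1)): β-rule — branch into (p3 & p3)  //  (((p1 -> p2) -> ((p2 -> p1) -> p3)) -> ~p1).
  branch 1 (add (p3 & p3)):
    (p3 & p3): α-rule — add p3, p3.
    ○ open, literals {p3=true}.
  branch 2 (add (((p1 -> p2) -> ((p2 -> p1) -> p3)) -> ~p1)):
    (((p1 -> p2) -> ((p2 -> p1) -> p3)) -> ~p1): β-rule — branch into ~((p1 -> p2) -> ((p2 -> p1) -> p3))  //  ~p1.
      branch 2.1 (add ~((p1 -> p2) -> ((p2 -> p1) -> p3))):
        ~((p1 -> p2) -> ((p2 -> p1) -> p3)): α-rule — add (p1 -> p2), ~((p2 -> p1) -> p3).
        ~((p2 -> p1) -> p3): α-rule — add (p2 -> p1), ~p3.
        (p1 -> p2): β-rule — branch into ~p1  //  p2.
          branch 2.1.1 (add ~p1):
            (p2 -> p1): β-rule — branch into ~p2  //  p1.
              branch 2.1.1.1 (add ~p2):
                ○ open, literals {p1=false, p2=false, p3=false}.
              branch 2.1.1.2 (add p1):
                × closes — contains both p1 and ~p1.
          branch 2.1.2 (add p2):
            (p2 -> p1): β-rule — branch into ~p2  //  p1.
              branch 2.1.2.1 (add ~p2):
                × closes — contains both p2 and ~p2.
              branch 2.1.2.2 (add p1):
                ○ open, literals {p1=true, p2=true, p3=false}.
      branch 2.2 (add ~p1):
        ○ open, literals {p1=false}.
2 branches closed, 4 open.
Each open branch fixes some atoms; the unmentioned ones are free. Counting distinct full assignments: branch {p3=true} (p1, p2, p4) contributes 8 new; branch {p1=false, p2=false, p3=false} (p4) contributes 2 new; branch {p1=true, p2=true, p3=false} (p4) contributes 2 new; branch {p1=false} (p2, p3, p4) contributes 2 new. Total: 14.

14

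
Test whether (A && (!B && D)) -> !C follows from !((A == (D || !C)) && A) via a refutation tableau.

Yes

Initial set: {!((A == (D || !C)) && A); !((A && (!B && D)) -> !C)}.
!((A && (!B && D)) -> !C): α-rule — add (A && (!B && D)), !!C.
(A && (!B && D)): α-rule — add A, (!B && D).
(!B && D): α-rule — add !B, D.
!((A == (D || !C)) && A): β-rule — branch into !(A == (D || !C))  //  !A.
  branch 1 (add !(A == (D || !C))):
    !(A == (D || !C)): β-rule — branch into A, !(D || !C)  //  !A, (D || !C).
      branch 1.1 (add A, !(D || !C)):
        !(D || !C): α-rule — add !D, !!C.
        × closes — contains both D and !D.
      branch 1.2 (add !A, (D || !C)):
        × closes — contains both A and !A.
  branch 2 (add !A):
    × closes — contains both A and !A.
All 3 branches close.
Every branch closed, so the premises entail the conclusion.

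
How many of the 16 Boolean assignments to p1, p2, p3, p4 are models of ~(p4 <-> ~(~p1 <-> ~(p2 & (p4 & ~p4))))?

8

Initial set: {~(p4 <-> ~(~p1 <-> ~(p2 & (p4 & ~p4))))}.
~(p4 <-> ~(~p1 <-> ~(p2 & (p4 & ~p4)))): β-rule — branch into p4, ~~(~p1 <-> ~(p2 & (p4 & ~p4)))  //  ~p4, ~(~p1 <-> ~(p2 & (p4 & ~p4))).
  branch 1 (add p4, ~~(~p1 <-> ~(p2 & (p4 & ~p4)))):
    ~~(~p1 <-> ~(p2 & (p4 & ~p4))): β-rule — branch into ~p1, ~(p2 & (p4 & ~p4))  //  ~~p1, ~~(p2 & (p4 & ~p4)).
      branch 1.1 (add ~p1, ~(p2 & (p4 & ~p4))):
        ~(p2 & (p4 & ~p4)): β-rule — branch into ~p2  //  ~(p4 & ~p4).
          branch 1.1.1 (add ~p2):
            ○ open, literals {p1=F, p2=F, p4=T}.
          branch 1.1.2 (add ~(p4 & ~p4)):
            ~(p4 & ~p4): β-rule — branch into ~p4  //  ~~p4.
              branch 1.1.2.1 (add ~p4):
                × closes — contains both p4 and ~p4.
              branch 1.1.2.2 (add ~~p4):
                ○ open, literals {p1=F, p4=T}.
      branch 1.2 (add ~~p1, ~~(p2 & (p4 & ~p4))):
        ~~(p2 & (p4 & ~p4)): α-rule — add p2, (p4 & ~p4).
        (p4 & ~p4): α-rule — add p4, ~p4.
        × closes — contains both p4 and ~p4.
  branch 2 (add ~p4, ~(~p1 <-> ~(p2 & (p4 & ~p4)))):
    ~(~p1 <-> ~(p2 & (p4 & ~p4))): β-rule — branch into ~p1, ~~(p2 & (p4 & ~p4))  //  ~~p1, ~(p2 & (p4 & ~p4)).
      branch 2.1 (add ~p1, ~~(p2 & (p4 & ~p4))):
        ~~(p2 & (p4 & ~p4)): α-rule — add p2, (p4 & ~p4).
        (p4 & ~p4): α-rule — add p4, ~p4.
        × closes — contains both p4 and ~p4.
      branch 2.2 (add ~~p1, ~(p2 & (p4 & ~p4))):
        ~(p2 & (p4 & ~p4)): β-rule — branch into ~p2  //  ~(p4 & ~p4).
          branch 2.2.1 (add ~p2):
            ○ open, literals {p1=T, p2=F, p4=F}.
          branch 2.2.2 (add ~(p4 & ~p4)):
            ~(p4 & ~p4): β-rule — branch into ~p4  //  ~~p4.
              branch 2.2.2.1 (add ~p4):
                ○ open, literals {p1=T, p4=F}.
              branch 2.2.2.2 (add ~~p4):
                × closes — contains both p4 and ~p4.
4 branches closed, 4 open.
Each open branch fixes some atoms; the unmentioned ones are free. Counting distinct full assignments: branch {p1=F, p2=F, p4=T} (p3) contributes 2 new; branch {p1=F, p4=T} (p2, p3) contributes 2 new; branch {p1=T, p2=F, p4=F} (p3) contributes 2 new; branch {p1=T, p4=F} (p2, p3) contributes 2 new. Total: 8.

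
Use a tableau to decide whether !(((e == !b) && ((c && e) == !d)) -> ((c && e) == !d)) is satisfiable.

Unsatisfiable

Initial set: {!(((e == !b) && ((c && e) == !d)) -> ((c && e) == !d))}.
!(((e == !b) && ((c && e) == !d)) -> ((c && e) == !d)): α-rule — add ((e == !b) && ((c && e) == !d)), !((c && e) == !d).
((e == !b) && ((c && e) == !d)): α-rule — add (e == !b), ((c && e) == !d).
!((c && e) == !d): β-rule — branch into (c && e), !!d  //  !(c && e), !d.
  branch 1 (add (c && e), !!d):
    (c && e): α-rule — add c, e.
    (e == !b): β-rule — branch into e, !b  //  !e, !!b.
      branch 1.1 (add e, !b):
        ((c && e) == !d): β-rule — branch into (c && e), !d  //  !(c && e), !!d.
          branch 1.1.1 (add (c && e), !d):
            × closes — contains both d and !d.
          branch 1.1.2 (add !(c && e), !!d):
            !(c && e): β-rule — branch into !c  //  !e.
              branch 1.1.2.1 (add !c):
                × closes — contains both c and !c.
              branch 1.1.2.2 (add !e):
                × closes — contains both e and !e.
      branch 1.2 (add !e, !!b):
        × closes — contains both e and !e.
  branch 2 (add !(c && e), !d):
    (e == !b): β-rule — branch into e, !b  //  !e, !!b.
      branch 2.1 (add e, !b):
        ((c && e) == !d): β-rule — branch into (c && e), !d  //  !(c && e), !!d.
          branch 2.1.1 (add (c && e), !d):
            (c && e): α-rule — add c, e.
            !(c && e): β-rule — branch into !c  //  !e.
              branch 2.1.1.1 (add !c):
                × closes — contains both c and !c.
              branch 2.1.1.2 (add !e):
                × closes — contains both e and !e.
          branch 2.1.2 (add !(c && e), !!d):
            × closes — contains both d and !d.
      branch 2.2 (add !e, !!b):
        ((c && e) == !d): β-rule — branch into (c && e), !d  //  !(c && e), !!d.
          branch 2.2.1 (add (c && e), !d):
            (c && e): α-rule — add c, e.
            × closes — contains both e and !e.
          branch 2.2.2 (add !(c && e), !!d):
            × closes — contains both d and !d.
All 9 branches close.
Every branch closed; the formula is unsatisfiable.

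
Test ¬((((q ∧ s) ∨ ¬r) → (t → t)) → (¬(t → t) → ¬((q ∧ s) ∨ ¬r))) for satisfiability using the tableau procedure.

Initial set: {¬((((q ∧ s) ∨ ¬r) → (t → t)) → (¬(t → t) → ¬((q ∧ s) ∨ ¬r)))}.
¬((((q ∧ s) ∨ ¬r) → (t → t)) → (¬(t → t) → ¬((q ∧ s) ∨ ¬r))): α-rule — add (((q ∧ s) ∨ ¬r) → (t → t)), ¬(¬(t → t) → ¬((q ∧ s) ∨ ¬r)).
¬(¬(t → t) → ¬((q ∧ s) ∨ ¬r)): α-rule — add ¬(t → t), ¬¬((q ∧ s) ∨ ¬r).
¬(t → t): α-rule — add t, ¬t.
× closes — contains both t and ¬t.
All 1 branch closes.
Every branch closed; the formula is unsatisfiable.

Unsatisfiable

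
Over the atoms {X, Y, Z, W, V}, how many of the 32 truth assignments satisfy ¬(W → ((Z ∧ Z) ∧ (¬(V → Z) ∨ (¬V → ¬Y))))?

Initial set: {¬(W → ((Z ∧ Z) ∧ (¬(V → Z) ∨ (¬V → ¬Y))))}.
¬(W → ((Z ∧ Z) ∧ (¬(V → Z) ∨ (¬V → ¬Y)))): α-rule — add W, ¬((Z ∧ Z) ∧ (¬(V → Z) ∨ (¬V → ¬Y))).
¬((Z ∧ Z) ∧ (¬(V → Z) ∨ (¬V → ¬Y))): β-rule — branch into ¬(Z ∧ Z)  //  ¬(¬(V → Z) ∨ (¬V → ¬Y)).
  branch 1 (add ¬(Z ∧ Z)):
    ¬(Z ∧ Z): β-rule — branch into ¬Z  //  ¬Z.
      branch 1.1 (add ¬Z):
        ○ open, literals {W=true, Z=false}.
      branch 1.2 (add ¬Z):
        ○ open, literals {W=true, Z=false}.
  branch 2 (add ¬(¬(V → Z) ∨ (¬V → ¬Y))):
    ¬(¬(V → Z) ∨ (¬V → ¬Y)): α-rule — add ¬¬(V → Z), ¬(¬V → ¬Y).
    ¬(¬V → ¬Y): α-rule — add ¬V, ¬¬Y.
    ¬¬(V → Z): β-rule — branch into ¬V  //  Z.
      branch 2.1 (add ¬V):
        ○ open, literals {V=false, W=true, Y=true}.
      branch 2.2 (add Z):
        ○ open, literals {V=false, W=true, Y=true, Z=true}.
0 branches closed, 4 open.
Each open branch fixes some atoms; the unmentioned ones are free. Counting distinct full assignments: branch {W=true, Z=false} (X, Y, V) contributes 8 new; branch {W=true, Z=false} (X, Y, V) contributes 0 new; branch {V=false, W=true, Y=true} (X, Z) contributes 2 new; branch {V=false, W=true, Y=true, Z=true} (X) contributes 0 new. Total: 10.

10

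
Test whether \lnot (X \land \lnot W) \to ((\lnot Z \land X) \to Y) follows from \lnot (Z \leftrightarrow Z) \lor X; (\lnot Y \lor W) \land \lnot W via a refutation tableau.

Initial set: {(\lnot (Z \leftrightarrow Z) \lor X); ((\lnot Y \lor W) \land \lnot W); \lnot (\lnot (X \land \lnot W) \to ((\lnot Z \land X) \to Y))}.
((\lnot Y \lor W) \land \lnot W): α-rule — add (\lnot Y \lor W), \lnot W.
\lnot (\lnot (X \land \lnot W) \to ((\lnot Z \land X) \to Y)): α-rule — add \lnot (X \land \lnot W), \lnot ((\lnot Z \land X) \to Y).
\lnot ((\lnot Z \land X) \to Y): α-rule — add (\lnot Z \land X), \lnot Y.
(\lnot Z \land X): α-rule — add \lnot Z, X.
(\lnot (Z \leftrightarrow Z) \lor X): β-rule — branch into \lnot (Z \leftrightarrow Z)  //  X.
  branch 1 (add \lnot (Z \leftrightarrow Z)):
    (\lnot Y \lor W): β-rule — branch into \lnot Y  //  W.
      branch 1.1 (add \lnot Y):
        \lnot (X \land \lnot W): β-rule — branch into \lnot X  //  \lnot \lnot W.
          branch 1.1.1 (add \lnot X):
            × closes — contains both X and \lnot X.
          branch 1.1.2 (add \lnot \lnot W):
            × closes — contains both W and \lnot W.
      branch 1.2 (add W):
        × closes — contains both W and \lnot W.
  branch 2 (add X):
    (\lnot Y \lor W): β-rule — branch into \lnot Y  //  W.
      branch 2.1 (add \lnot Y):
        \lnot (X \land \lnot W): β-rule — branch into \lnot X  //  \lnot \lnot W.
          branch 2.1.1 (add \lnot X):
            × closes — contains both X and \lnot X.
          branch 2.1.2 (add \lnot \lnot W):
            × closes — contains both W and \lnot W.
      branch 2.2 (add W):
        × closes — contains both W and \lnot W.
All 6 branches close.
Every branch closed, so the premises entail the conclusion.

Yes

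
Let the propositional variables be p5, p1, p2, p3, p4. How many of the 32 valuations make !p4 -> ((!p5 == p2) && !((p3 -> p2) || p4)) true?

18

Initial set: {(!p4 -> ((!p5 == p2) && !((p3 -> p2) || p4)))}.
(!p4 -> ((!p5 == p2) && !((p3 -> p2) || p4))): β-rule — branch into !!p4  //  ((!p5 == p2) && !((p3 -> p2) || p4)).
  branch 1 (add !!p4):
    ○ open, literals {p4=T}.
  branch 2 (add ((!p5 == p2) && !((p3 -> p2) || p4))):
    ((!p5 == p2) && !((p3 -> p2) || p4)): α-rule — add (!p5 == p2), !((p3 -> p2) || p4).
    !((p3 -> p2) || p4): α-rule — add !(p3 -> p2), !p4.
    !(p3 -> p2): α-rule — add p3, !p2.
    (!p5 == p2): β-rule — branch into !p5, p2  //  !!p5, !p2.
      branch 2.1 (add !p5, p2):
        × closes — contains both p2 and !p2.
      branch 2.2 (add !!p5, !p2):
        ○ open, literals {p2=F, p3=T, p4=F, p5=T}.
1 branch closed, 2 open.
Each open branch fixes some atoms; the unmentioned ones are free. Counting distinct full assignments: branch {p4=T} (p5, p1, p2, p3) contributes 16 new; branch {p2=F, p3=T, p4=F, p5=T} (p1) contributes 2 new. Total: 18.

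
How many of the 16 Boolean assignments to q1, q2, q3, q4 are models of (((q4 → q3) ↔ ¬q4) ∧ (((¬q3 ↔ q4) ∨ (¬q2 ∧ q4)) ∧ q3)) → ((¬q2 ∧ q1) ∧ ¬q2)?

13

Initial set: {((((q4 → q3) ↔ ¬q4) ∧ (((¬q3 ↔ q4) ∨ (¬q2 ∧ q4)) ∧ q3)) → ((¬q2 ∧ q1) ∧ ¬q2))}.
((((q4 → q3) ↔ ¬q4) ∧ (((¬q3 ↔ q4) ∨ (¬q2 ∧ q4)) ∧ q3)) → ((¬q2 ∧ q1) ∧ ¬q2)): β-rule — branch into ¬(((q4 → q3) ↔ ¬q4) ∧ (((¬q3 ↔ q4) ∨ (¬q2 ∧ q4)) ∧ q3))  //  ((¬q2 ∧ q1) ∧ ¬q2).
  branch 1 (add ¬(((q4 → q3) ↔ ¬q4) ∧ (((¬q3 ↔ q4) ∨ (¬q2 ∧ q4)) ∧ q3))):
    ¬(((q4 → q3) ↔ ¬q4) ∧ (((¬q3 ↔ q4) ∨ (¬q2 ∧ q4)) ∧ q3)): β-rule — branch into ¬((q4 → q3) ↔ ¬q4)  //  ¬(((¬q3 ↔ q4) ∨ (¬q2 ∧ q4)) ∧ q3).
      branch 1.1 (add ¬((q4 → q3) ↔ ¬q4)):
        ¬((q4 → q3) ↔ ¬q4): β-rule — branch into (q4 → q3), ¬¬q4  //  ¬(q4 → q3), ¬q4.
          branch 1.1.1 (add (q4 → q3), ¬¬q4):
            (q4 → q3): β-rule — branch into ¬q4  //  q3.
              branch 1.1.1.1 (add ¬q4):
                × closes — contains both q4 and ¬q4.
              branch 1.1.1.2 (add q3):
                ○ open, literals {q3=true, q4=true}.
          branch 1.1.2 (add ¬(q4 → q3), ¬q4):
            ¬(q4 → q3): α-rule — add q4, ¬q3.
            × closes — contains both q4 and ¬q4.
      branch 1.2 (add ¬(((¬q3 ↔ q4) ∨ (¬q2 ∧ q4)) ∧ q3)):
        ¬(((¬q3 ↔ q4) ∨ (¬q2 ∧ q4)) ∧ q3): β-rule — branch into ¬((¬q3 ↔ q4) ∨ (¬q2 ∧ q4))  //  ¬q3.
          branch 1.2.1 (add ¬((¬q3 ↔ q4) ∨ (¬q2 ∧ q4))):
            ¬((¬q3 ↔ q4) ∨ (¬q2 ∧ q4)): α-rule — add ¬(¬q3 ↔ q4), ¬(¬q2 ∧ q4).
            ¬(¬q3 ↔ q4): β-rule — branch into ¬q3, ¬q4  //  ¬¬q3, q4.
              branch 1.2.1.1 (add ¬q3, ¬q4):
                ¬(¬q2 ∧ q4): β-rule — branch into ¬¬q2  //  ¬q4.
                  branch 1.2.1.1.1 (add ¬¬q2):
                    ○ open, literals {q2=true, q3=false, q4=false}.
                  branch 1.2.1.1.2 (add ¬q4):
                    ○ open, literals {q3=false, q4=false}.
              branch 1.2.1.2 (add ¬¬q3, q4):
                ¬(¬q2 ∧ q4): β-rule — branch into ¬¬q2  //  ¬q4.
                  branch 1.2.1.2.1 (add ¬¬q2):
                    ○ open, literals {q2=true, q3=true, q4=true}.
                  branch 1.2.1.2.2 (add ¬q4):
                    × closes — contains both q4 and ¬q4.
          branch 1.2.2 (add ¬q3):
            ○ open, literals {q3=false}.
  branch 2 (add ((¬q2 ∧ q1) ∧ ¬q2)):
    ((¬q2 ∧ q1) ∧ ¬q2): α-rule — add (¬q2 ∧ q1), ¬q2.
    (¬q2 ∧ q1): α-rule — add ¬q2, q1.
    ○ open, literals {q1=true, q2=false}.
3 branches closed, 6 open.
Each open branch fixes some atoms; the unmentioned ones are free. Counting distinct full assignments: branch {q3=true, q4=true} (q1, q2) contributes 4 new; branch {q2=true, q3=false, q4=false} (q1) contributes 2 new; branch {q3=false, q4=false} (q1, q2) contributes 2 new; branch {q2=true, q3=true, q4=true} (q1) contributes 0 new; branch {q3=false} (q1, q2, q4) contributes 4 new; branch {q1=true, q2=false} (q3, q4) contributes 1 new. Total: 13.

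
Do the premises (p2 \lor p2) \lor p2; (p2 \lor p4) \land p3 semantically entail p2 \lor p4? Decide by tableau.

Initial set: {((p2 \lor p2) \lor p2); ((p2 \lor p4) \land p3); \lnot (p2 \lor p4)}.
((p2 \lor p4) \land p3): α-rule — add (p2 \lor p4), p3.
\lnot (p2 \lor p4): α-rule — add \lnot p2, \lnot p4.
((p2 \lor p2) \lor p2): β-rule — branch into (p2 \lor p2)  //  p2.
  branch 1 (add (p2 \lor p2)):
    (p2 \lor p4): β-rule — branch into p2  //  p4.
      branch 1.1 (add p2):
        × closes — contains both p2 and \lnot p2.
      branch 1.2 (add p4):
        × closes — contains both p4 and \lnot p4.
  branch 2 (add p2):
    × closes — contains both p2 and \lnot p2.
All 3 branches close.
Every branch closed, so the premises entail the conclusion.

Yes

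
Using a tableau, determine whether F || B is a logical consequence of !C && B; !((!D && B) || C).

Initial set: {(!C && B); !((!D && B) || C); !(F || B)}.
(!C && B): α-rule — add !C, B.
!((!D && B) || C): α-rule — add !(!D && B), !C.
!(F || B): α-rule — add !F, !B.
× closes — contains both B and !B.
All 1 branch closes.
Every branch closed, so the premises entail the conclusion.

Yes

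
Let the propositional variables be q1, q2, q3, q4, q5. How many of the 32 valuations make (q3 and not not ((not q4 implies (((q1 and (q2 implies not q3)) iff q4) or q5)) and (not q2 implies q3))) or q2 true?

23

Initial set: {((q3 and not not ((not q4 implies (((q1 and (q2 implies not q3)) iff q4) or q5)) and (not q2 implies q3))) or q2)}.
((q3 and not not ((not q4 implies (((q1 and (q2 implies not q3)) iff q4) or q5)) and (not q2 implies q3))) or q2): β-rule — branch into (q3 and not not ((not q4 implies (((q1 and (q2 implies not q3)) iff q4) or q5)) and (not q2 implies q3)))  //  q2.
  branch 1 (add (q3 and not not ((not q4 implies (((q1 and (q2 implies not q3)) iff q4) or q5)) and (not q2 implies q3)))):
    (q3 and not not ((not q4 implies (((q1 and (q2 implies not q3)) iff q4) or q5)) and (not q2 implies q3))): α-rule — add q3, not not ((not q4 implies (((q1 and (q2 implies not q3)) iff q4) or q5)) and (not q2 implies q3)).
    not not ((not q4 implies (((q1 and (q2 implies not q3)) iff q4) or q5)) and (not q2 implies q3)): drop double negation, giving ((not q4 implies (((q1 and (q2 implies not q3)) iff q4) or q5)) and (not q2 implies q3)).
    ((not q4 implies (((q1 and (q2 implies not q3)) iff q4) or q5)) and (not q2 implies q3)): α-rule — add (not q4 implies (((q1 and (q2 implies not q3)) iff q4) or q5)), (not q2 implies q3).
    (not q4 implies (((q1 and (q2 implies not q3)) iff q4) or q5)): β-rule — branch into not not q4  //  (((q1 and (q2 implies not q3)) iff q4) or q5).
      branch 1.1 (add not not q4):
        (not q2 implies q3): β-rule — branch into not not q2  //  q3.
          branch 1.1.1 (add not not q2):
            ○ open, literals {q2=T, q3=T, q4=T}.
          branch 1.1.2 (add q3):
            ○ open, literals {q3=T, q4=T}.
      branch 1.2 (add (((q1 and (q2 implies not q3)) iff q4) or q5)):
        (not q2 implies q3): β-rule — branch into not not q2  //  q3.
          branch 1.2.1 (add not not q2):
            (((q1 and (q2 implies not q3)) iff q4) or q5): β-rule — branch into ((q1 and (q2 implies not q3)) iff q4)  //  q5.
              branch 1.2.1.1 (add ((q1 and (q2 implies not q3)) iff q4)):
                ((q1 and (q2 implies not q3)) iff q4): β-rule — branch into (q1 and (q2 implies not q3)), q4  //  not (q1 and (q2 implies not q3)), not q4.
                  branch 1.2.1.1.1 (add (q1 and (q2 implies not q3)), q4):
                    (q1 and (q2 implies not q3)): α-rule — add q1, (q2 implies not q3).
                    (q2 implies not q3): β-rule — branch into not q2  //  not q3.
                      branch 1.2.1.1.1.1 (add not q2):
                        × closes — contains both q2 and not q2.
                      branch 1.2.1.1.1.2 (add not q3):
                        × closes — contains both q3 and not q3.
                  branch 1.2.1.1.2 (add not (q1 and (q2 implies not q3)), not q4):
                    not (q1 and (q2 implies not q3)): β-rule — branch into not q1  //  not (q2 implies not q3).
                      branch 1.2.1.1.2.1 (add not q1):
                        ○ open, literals {q1=F, q2=T, q3=T, q4=F}.
                      branch 1.2.1.1.2.2 (add not (q2 implies not q3)):
                        not (q2 implies not q3): α-rule — add q2, not not q3.
                        ○ open, literals {q2=T, q3=T, q4=F}.
              branch 1.2.1.2 (add q5):
                ○ open, literals {q2=T, q3=T, q5=T}.
          branch 1.2.2 (add q3):
            (((q1 and (q2 implies not q3)) iff q4) or q5): β-rule — branch into ((q1 and (q2 implies not q3)) iff q4)  //  q5.
              branch 1.2.2.1 (add ((q1 and (q2 implies not q3)) iff q4)):
                ((q1 and (q2 implies not q3)) iff q4): β-rule — branch into (q1 and (q2 implies not q3)), q4  //  not (q1 and (q2 implies not q3)), not q4.
                  branch 1.2.2.1.1 (add (q1 and (q2 implies not q3)), q4):
                    (q1 and (q2 implies not q3)): α-rule — add q1, (q2 implies not q3).
                    (q2 implies not q3): β-rule — branch into not q2  //  not q3.
                      branch 1.2.2.1.1.1 (add not q2):
                        ○ open, literals {q1=T, q2=F, q3=T, q4=T}.
                      branch 1.2.2.1.1.2 (add not q3):
                        × closes — contains both q3 and not q3.
                  branch 1.2.2.1.2 (add not (q1 and (q2 implies not q3)), not q4):
                    not (q1 and (q2 implies not q3)): β-rule — branch into not q1  //  not (q2 implies not q3).
                      branch 1.2.2.1.2.1 (add not q1):
                        ○ open, literals {q1=F, q3=T, q4=F}.
                      branch 1.2.2.1.2.2 (add not (q2 implies not q3)):
                        not (q2 implies not q3): α-rule — add q2, not not q3.
                        ○ open, literals {q2=T, q3=T, q4=F}.
              branch 1.2.2.2 (add q5):
                ○ open, literals {q3=T, q5=T}.
  branch 2 (add q2):
    ○ open, literals {q2=T}.
3 branches closed, 10 open.
Each open branch fixes some atoms; the unmentioned ones are free. Counting distinct full assignments: branch {q2=T, q3=T, q4=T} (q1, q5) contributes 4 new; branch {q3=T, q4=T} (q1, q2, q5) contributes 4 new; branch {q1=F, q2=T, q3=T, q4=F} (q5) contributes 2 new; branch {q2=T, q3=T, q4=F} (q1, q5) contributes 2 new; branch {q2=T, q3=T, q5=T} (q1, q4) contributes 0 new; branch {q1=T, q2=F, q3=T, q4=T} (q5) contributes 0 new; branch {q1=F, q3=T, q4=F} (q2, q5) contributes 2 new; branch {q2=T, q3=T, q4=F} (q1, q5) contributes 0 new; branch {q3=T, q5=T} (q1, q2, q4) contributes 1 new; branch {q2=T} (q1, q3, q4, q5) contributes 8 new. Total: 23.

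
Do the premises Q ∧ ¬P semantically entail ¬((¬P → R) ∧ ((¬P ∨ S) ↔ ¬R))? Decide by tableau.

Initial set: {(Q ∧ ¬P); ¬¬((¬P → R) ∧ ((¬P ∨ S) ↔ ¬R))}.
(Q ∧ ¬P): α-rule — add Q, ¬P.
¬¬((¬P → R) ∧ ((¬P ∨ S) ↔ ¬R)): α-rule — add (¬P → R), ((¬P ∨ S) ↔ ¬R).
(¬P → R): β-rule — branch into ¬¬P  //  R.
  branch 1 (add ¬¬P):
    × closes — contains both P and ¬P.
  branch 2 (add R):
    ((¬P ∨ S) ↔ ¬R): β-rule — branch into (¬P ∨ S), ¬R  //  ¬(¬P ∨ S), ¬¬R.
      branch 2.1 (add (¬P ∨ S), ¬R):
        × closes — contains both R and ¬R.
      branch 2.2 (add ¬(¬P ∨ S), ¬¬R):
        ¬(¬P ∨ S): α-rule — add ¬¬P, ¬S.
        × closes — contains both P and ¬P.
All 3 branches close.
Every branch closed, so the premises entail the conclusion.

Yes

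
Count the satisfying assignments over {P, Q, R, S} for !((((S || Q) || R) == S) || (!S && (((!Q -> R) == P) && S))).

6

Initial set: {!((((S || Q) || R) == S) || (!S && (((!Q -> R) == P) && S)))}.
!((((S || Q) || R) == S) || (!S && (((!Q -> R) == P) && S))): α-rule — add !(((S || Q) || R) == S), !(!S && (((!Q -> R) == P) && S)).
!(((S || Q) || R) == S): β-rule — branch into ((S || Q) || R), !S  //  !((S || Q) || R), S.
  branch 1 (add ((S || Q) || R), !S):
    !(!S && (((!Q -> R) == P) && S)): β-rule — branch into !!S  //  !(((!Q -> R) == P) && S).
      branch 1.1 (add !!S):
        × closes — contains both S and !S.
      branch 1.2 (add !(((!Q -> R) == P) && S)):
        ((S || Q) || R): β-rule — branch into (S || Q)  //  R.
          branch 1.2.1 (add (S || Q)):
            !(((!Q -> R) == P) && S): β-rule — branch into !((!Q -> R) == P)  //  !S.
              branch 1.2.1.1 (add !((!Q -> R) == P)):
                (S || Q): β-rule — branch into S  //  Q.
                  branch 1.2.1.1.1 (add S):
                    × closes — contains both S and !S.
                  branch 1.2.1.1.2 (add Q):
                    !((!Q -> R) == P): β-rule — branch into (!Q -> R), !P  //  !(!Q -> R), P.
                      branch 1.2.1.1.2.1 (add (!Q -> R), !P):
                        (!Q -> R): β-rule — branch into !!Q  //  R.
                          branch 1.2.1.1.2.1.1 (add !!Q):
                            ○ open, literals {P=false, Q=true, S=false}.
                          branch 1.2.1.1.2.1.2 (add R):
                            ○ open, literals {P=false, Q=true, R=true, S=false}.
                      branch 1.2.1.1.2.2 (add !(!Q -> R), P):
                        !(!Q -> R): α-rule — add !Q, !R.
                        × closes — contains both Q and !Q.
              branch 1.2.1.2 (add !S):
                (S || Q): β-rule — branch into S  //  Q.
                  branch 1.2.1.2.1 (add S):
                    × closes — contains both S and !S.
                  branch 1.2.1.2.2 (add Q):
                    ○ open, literals {Q=true, S=false}.
          branch 1.2.2 (add R):
            !(((!Q -> R) == P) && S): β-rule — branch into !((!Q -> R) == P)  //  !S.
              branch 1.2.2.1 (add !((!Q -> R) == P)):
                !((!Q -> R) == P): β-rule — branch into (!Q -> R), !P  //  !(!Q -> R), P.
                  branch 1.2.2.1.1 (add (!Q -> R), !P):
                    (!Q -> R): β-rule — branch into !!Q  //  R.
                      branch 1.2.2.1.1.1 (add !!Q):
                        ○ open, literals {P=false, Q=true, R=true, S=false}.
                      branch 1.2.2.1.1.2 (add R):
                        ○ open, literals {P=false, R=true, S=false}.
                  branch 1.2.2.1.2 (add !(!Q -> R), P):
                    !(!Q -> R): α-rule — add !Q, !R.
                    × closes — contains both R and !R.
              branch 1.2.2.2 (add !S):
                ○ open, literals {R=true, S=false}.
  branch 2 (add !((S || Q) || R), S):
    !((S || Q) || R): α-rule — add !(S || Q), !R.
    !(S || Q): α-rule — add !S, !Q.
    × closes — contains both S and !S.
6 branches closed, 6 open.
Each open branch fixes some atoms; the unmentioned ones are free. Counting distinct full assignments: branch {P=false, Q=true, S=false} (R) contributes 2 new; branch {P=false, Q=true, R=true, S=false} (none free) contributes 0 new; branch {Q=true, S=false} (P, R) contributes 2 new; branch {P=false, Q=true, R=true, S=false} (none free) contributes 0 new; branch {P=false, R=true, S=false} (Q) contributes 1 new; branch {R=true, S=false} (P, Q) contributes 1 new. Total: 6.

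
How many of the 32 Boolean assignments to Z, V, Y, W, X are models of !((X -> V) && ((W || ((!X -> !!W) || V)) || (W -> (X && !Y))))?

8

Initial set: {!((X -> V) && ((W || ((!X -> !!W) || V)) || (W -> (X && !Y))))}.
!((X -> V) && ((W || ((!X -> !!W) || V)) || (W -> (X && !Y)))): β-rule — branch into !(X -> V)  //  !((W || ((!X -> !!W) || V)) || (W -> (X && !Y))).
  branch 1 (add !(X -> V)):
    !(X -> V): α-rule — add X, !V.
    ○ open, literals {V=F, X=T}.
  branch 2 (add !((W || ((!X -> !!W) || V)) || (W -> (X && !Y)))):
    !((W || ((!X -> !!W) || V)) || (W -> (X && !Y))): α-rule — add !(W || ((!X -> !!W) || V)), !(W -> (X && !Y)).
    !(W || ((!X -> !!W) || V)): α-rule — add !W, !((!X -> !!W) || V).
    !(W -> (X && !Y)): α-rule — add W, !(X && !Y).
    × closes — contains both W and !W.
1 branch closed, 1 open.
Each open branch fixes some atoms; the unmentioned ones are free. Counting distinct full assignments: branch {V=F, X=T} (Z, Y, W) contributes 8 new. Total: 8.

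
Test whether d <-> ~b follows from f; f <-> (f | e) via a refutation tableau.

No

Initial set: {T f; T (f <-> (f | e)); F (d <-> ~b)}.
T (f <-> (f | e)): β-rule — branch into T f, T (f | e)  //  F f, F (f | e).
  branch 1 (add T f, T (f | e)):
    F (d <-> ~b): β-rule — branch into T d, F ~b  //  F d, T ~b.
      branch 1.1 (add T d, F ~b):
        T (f | e): β-rule — branch into T f  //  T e.
          branch 1.1.1 (add T f):
            ○ open, literals {b=true, d=true, f=true}.
          branch 1.1.2 (add T e):
            ○ open, literals {b=true, d=true, e=true, f=true}.
      branch 1.2 (add F d, T ~b):
        T (f | e): β-rule — branch into T f  //  T e.
          branch 1.2.1 (add T f):
            ○ open, literals {b=false, d=false, f=true}.
          branch 1.2.2 (add T e):
            ○ open, literals {b=false, d=false, e=true, f=true}.
  branch 2 (add F f, F (f | e)):
    × closes — contains both f and ~f.
1 branch closed, 4 open.
An open branch gives a countermodel: b=true, d=true, f=true (unmentioned atoms arbitrary); the premises hold there but the conclusion fails.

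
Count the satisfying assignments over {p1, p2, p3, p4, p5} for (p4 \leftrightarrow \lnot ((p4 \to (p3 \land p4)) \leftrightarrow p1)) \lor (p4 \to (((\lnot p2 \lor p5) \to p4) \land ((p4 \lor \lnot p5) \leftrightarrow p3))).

28

Initial set: {((p4 \leftrightarrow \lnot ((p4 \to (p3 \land p4)) \leftrightarrow p1)) \lor (p4 \to (((\lnot p2 \lor p5) \to p4) \land ((p4 \lor \lnot p5) \leftrightarrow p3))))}.
((p4 \leftrightarrow \lnot ((p4 \to (p3 \land p4)) \leftrightarrow p1)) \lor (p4 \to (((\lnot p2 \lor p5) \to p4) \land ((p4 \lor \lnot p5) \leftrightarrow p3)))): β-rule — branch into (p4 \leftrightarrow \lnot ((p4 \to (p3 \land p4)) \leftrightarrow p1))  //  (p4 \to (((\lnot p2 \lor p5) \to p4) \land ((p4 \lor \lnot p5) \leftrightarrow p3))).
  branch 1 (add (p4 \leftrightarrow \lnot ((p4 \to (p3 \land p4)) \leftrightarrow p1))):
    (p4 \leftrightarrow \lnot ((p4 \to (p3 \land p4)) \leftrightarrow p1)): β-rule — branch into p4, \lnot ((p4 \to (p3 \land p4)) \leftrightarrow p1)  //  \lnot p4, \lnot \lnot ((p4 \to (p3 \land p4)) \leftrightarrow p1).
      branch 1.1 (add p4, \lnot ((p4 \to (p3 \land p4)) \leftrightarrow p1)):
        \lnot ((p4 \to (p3 \land p4)) \leftrightarrow p1): β-rule — branch into (p4 \to (p3 \land p4)), \lnot p1  //  \lnot (p4 \to (p3 \land p4)), p1.
          branch 1.1.1 (add (p4 \to (p3 \land p4)), \lnot p1):
            (p4 \to (p3 \land p4)): β-rule — branch into \lnot p4  //  (p3 \land p4).
              branch 1.1.1.1 (add \lnot p4):
                × closes — contains both p4 and \lnot p4.
              branch 1.1.1.2 (add (p3 \land p4)):
                (p3 \land p4): α-rule — add p3, p4.
                ○ open, literals {p1=false, p3=true, p4=true}.
          branch 1.1.2 (add \lnot (p4 \to (p3 \land p4)), p1):
            \lnot (p4 \to (p3 \land p4)): α-rule — add p4, \lnot (p3 \land p4).
            \lnot (p3 \land p4): β-rule — branch into \lnot p3  //  \lnot p4.
              branch 1.1.2.1 (add \lnot p3):
                ○ open, literals {p1=true, p3=false, p4=true}.
              branch 1.1.2.2 (add \lnot p4):
                × closes — contains both p4 and \lnot p4.
      branch 1.2 (add \lnot p4, \lnot \lnot ((p4 \to (p3 \land p4)) \leftrightarrow p1)):
        \lnot \lnot ((p4 \to (p3 \land p4)) \leftrightarrow p1): β-rule — branch into (p4 \to (p3 \land p4)), p1  //  \lnot (p4 \to (p3 \land p4)), \lnot p1.
          branch 1.2.1 (add (p4 \to (p3 \land p4)), p1):
            (p4 \to (p3 \land p4)): β-rule — branch into \lnot p4  //  (p3 \land p4).
              branch 1.2.1.1 (add \lnot p4):
                ○ open, literals {p1=true, p4=false}.
              branch 1.2.1.2 (add (p3 \land p4)):
                (p3 \land p4): α-rule — add p3, p4.
                × closes — contains both p4 and \lnot p4.
          branch 1.2.2 (add \lnot (p4 \to (p3 \land p4)), \lnot p1):
            \lnot (p4 \to (p3 \land p4)): α-rule — add p4, \lnot (p3 \land p4).
            × closes — contains both p4 and \lnot p4.
  branch 2 (add (p4 \to (((\lnot p2 \lor p5) \to p4) \land ((p4 \lor \lnot p5) \leftrightarrow p3)))):
    (p4 \to (((\lnot p2 \lor p5) \to p4) \land ((p4 \lor \lnot p5) \leftrightarrow p3))): β-rule — branch into \lnot p4  //  (((\lnot p2 \lor p5) \to p4) \land ((p4 \lor \lnot p5) \leftrightarrow p3)).
      branch 2.1 (add \lnot p4):
        ○ open, literals {p4=false}.
      branch 2.2 (add (((\lnot p2 \lor p5) \to p4) \land ((p4 \lor \lnot p5) \leftrightarrow p3))):
        (((\lnot p2 \lor p5) \to p4) \land ((p4 \lor \lnot p5) \leftrightarrow p3)): α-rule — add ((\lnot p2 \lor p5) \to p4), ((p4 \lor \lnot p5) \leftrightarrow p3).
        ((\lnot p2 \lor p5) \to p4): β-rule — branch into \lnot (\lnot p2 \lor p5)  //  p4.
          branch 2.2.1 (add \lnot (\lnot p2 \lor p5)):
            \lnot (\lnot p2 \lor p5): α-rule — add \lnot \lnot p2, \lnot p5.
            ((p4 \lor \lnot p5) \leftrightarrow p3): β-rule — branch into (p4 \lor \lnot p5), p3  //  \lnot (p4 \lor \lnot p5), \lnot p3.
              branch 2.2.1.1 (add (p4 \lor \lnot p5), p3):
                (p4 \lor \lnot p5): β-rule — branch into p4  //  \lnot p5.
                  branch 2.2.1.1.1 (add p4):
                    ○ open, literals {p2=true, p3=true, p4=true, p5=false}.
                  branch 2.2.1.1.2 (add \lnot p5):
                    ○ open, literals {p2=true, p3=true, p5=false}.
              branch 2.2.1.2 (add \lnot (p4 \lor \lnot p5), \lnot p3):
                \lnot (p4 \lor \lnot p5): α-rule — add \lnot p4, \lnot \lnot p5.
                × closes — contains both p5 and \lnot p5.
          branch 2.2.2 (add p4):
            ((p4 \lor \lnot p5) \leftrightarrow p3): β-rule — branch into (p4 \lor \lnot p5), p3  //  \lnot (p4 \lor \lnot p5), \lnot p3.
              branch 2.2.2.1 (add (p4 \lor \lnot p5), p3):
                (p4 \lor \lnot p5): β-rule — branch into p4  //  \lnot p5.
                  branch 2.2.2.1.1 (add p4):
                    ○ open, literals {p3=true, p4=true}.
                  branch 2.2.2.1.2 (add \lnot p5):
                    ○ open, literals {p3=true, p4=true, p5=false}.
              branch 2.2.2.2 (add \lnot (p4 \lor \lnot p5), \lnot p3):
                \lnot (p4 \lor \lnot p5): α-rule — add \lnot p4, \lnot \lnot p5.
                × closes — contains both p4 and \lnot p4.
6 branches closed, 8 open.
Each open branch fixes some atoms; the unmentioned ones are free. Counting distinct full assignments: branch {p1=false, p3=true, p4=true} (p2, p5) contributes 4 new; branch {p1=true, p3=false, p4=true} (p2, p5) contributes 4 new; branch {p1=true, p4=false} (p2, p3, p5) contributes 8 new; branch {p4=false} (p1, p2, p3, p5) contributes 8 new; branch {p2=true, p3=true, p4=true, p5=false} (p1) contributes 1 new; branch {p2=true, p3=true, p5=false} (p1, p4) contributes 0 new; branch {p3=true, p4=true} (p1, p2, p5) contributes 3 new; branch {p3=true, p4=true, p5=false} (p1, p2) contributes 0 new. Total: 28.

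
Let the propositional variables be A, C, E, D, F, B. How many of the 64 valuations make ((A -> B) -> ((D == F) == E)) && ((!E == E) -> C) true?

40

Initial set: {(((A -> B) -> ((D == F) == E)) && ((!E == E) -> C))}.
(((A -> B) -> ((D == F) == E)) && ((!E == E) -> C)): α-rule — add ((A -> B) -> ((D == F) == E)), ((!E == E) -> C).
((A -> B) -> ((D == F) == E)): β-rule — branch into !(A -> B)  //  ((D == F) == E).
  branch 1 (add !(A -> B)):
    !(A -> B): α-rule — add A, !B.
    ((!E == E) -> C): β-rule — branch into !(!E == E)  //  C.
      branch 1.1 (add !(!E == E)):
        !(!E == E): β-rule — branch into !E, !E  //  !!E, E.
          branch 1.1.1 (add !E, !E):
            ○ open, literals {A=1, B=0, E=0}.
          branch 1.1.2 (add !!E, E):
            ○ open, literals {A=1, B=0, E=1}.
      branch 1.2 (add C):
        ○ open, literals {A=1, B=0, C=1}.
  branch 2 (add ((D == F) == E)):
    ((!E == E) -> C): β-rule — branch into !(!E == E)  //  C.
      branch 2.1 (add !(!E == E)):
        ((D == F) == E): β-rule — branch into (D == F), E  //  !(D == F), !E.
          branch 2.1.1 (add (D == F), E):
            !(!E == E): β-rule — branch into !E, !E  //  !!E, E.
              branch 2.1.1.1 (add !E, !E):
                × closes — contains both E and !E.
              branch 2.1.1.2 (add !!E, E):
                (D == F): β-rule — branch into D, F  //  !D, !F.
                  branch 2.1.1.2.1 (add D, F):
                    ○ open, literals {D=1, E=1, F=1}.
                  branch 2.1.1.2.2 (add !D, !F):
                    ○ open, literals {D=0, E=1, F=0}.
          branch 2.1.2 (add !(D == F), !E):
            !(!E == E): β-rule — branch into !E, !E  //  !!E, E.
              branch 2.1.2.1 (add !E, !E):
                !(D == F): β-rule — branch into D, !F  //  !D, F.
                  branch 2.1.2.1.1 (add D, !F):
                    ○ open, literals {D=1, E=0, F=0}.
                  branch 2.1.2.1.2 (add !D, F):
                    ○ open, literals {D=0, E=0, F=1}.
              branch 2.1.2.2 (add !!E, E):
                × closes — contains both E and !E.
      branch 2.2 (add C):
        ((D == F) == E): β-rule — branch into (D == F), E  //  !(D == F), !E.
          branch 2.2.1 (add (D == F), E):
            (D == F): β-rule — branch into D, F  //  !D, !F.
              branch 2.2.1.1 (add D, F):
                ○ open, literals {C=1, D=1, E=1, F=1}.
              branch 2.2.1.2 (add !D, !F):
                ○ open, literals {C=1, D=0, E=1, F=0}.
          branch 2.2.2 (add !(D == F), !E):
            !(D == F): β-rule — branch into D, !F  //  !D, F.
              branch 2.2.2.1 (add D, !F):
                ○ open, literals {C=1, D=1, E=0, F=0}.
              branch 2.2.2.2 (add !D, F):
                ○ open, literals {C=1, D=0, E=0, F=1}.
2 branches closed, 11 open.
Each open branch fixes some atoms; the unmentioned ones are free. Counting distinct full assignments: branch {A=1, B=0, E=0} (C, D, F) contributes 8 new; branch {A=1, B=0, E=1} (C, D, F) contributes 8 new; branch {A=1, B=0, C=1} (E, D, F) contributes 0 new; branch {D=1, E=1, F=1} (A, C, B) contributes 6 new; branch {D=0, E=1, F=0} (A, C, B) contributes 6 new; branch {D=1, E=0, F=0} (A, C, B) contributes 6 new; branch {D=0, E=0, F=1} (A, C, B) contributes 6 new; branch {C=1, D=1, E=1, F=1} (A, B) contributes 0 new; branch {C=1, D=0, E=1, F=0} (A, B) contributes 0 new; branch {C=1, D=1, E=0, F=0} (A, B) contributes 0 new; branch {C=1, D=0, E=0, F=1} (A, B) contributes 0 new. Total: 40.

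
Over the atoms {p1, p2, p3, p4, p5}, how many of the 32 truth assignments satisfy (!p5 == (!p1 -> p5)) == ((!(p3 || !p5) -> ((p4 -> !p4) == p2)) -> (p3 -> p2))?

Initial set: {((!p5 == (!p1 -> p5)) == ((!(p3 || !p5) -> ((p4 -> !p4) == p2)) -> (p3 -> p2)))}.
((!p5 == (!p1 -> p5)) == ((!(p3 || !p5) -> ((p4 -> !p4) == p2)) -> (p3 -> p2))): β-rule — branch into (!p5 == (!p1 -> p5)), ((!(p3 || !p5) -> ((p4 -> !p4) == p2)) -> (p3 -> p2))  //  !(!p5 == (!p1 -> p5)), !((!(p3 || !p5) -> ((p4 -> !p4) == p2)) -> (p3 -> p2)).
  branch 1 (add (!p5 == (!p1 -> p5)), ((!(p3 || !p5) -> ((p4 -> !p4) == p2)) -> (p3 -> p2))):
    (!p5 == (!p1 -> p5)): β-rule — branch into !p5, (!p1 -> p5)  //  !!p5, !(!p1 -> p5).
      branch 1.1 (add !p5, (!p1 -> p5)):
        ((!(p3 || !p5) -> ((p4 -> !p4) == p2)) -> (p3 -> p2)): β-rule — branch into !(!(p3 || !p5) -> ((p4 -> !p4) == p2))  //  (p3 -> p2).
          branch 1.1.1 (add !(!(p3 || !p5) -> ((p4 -> !p4) == p2))):
            !(!(p3 || !p5) -> ((p4 -> !p4) == p2)): α-rule — add !(p3 || !p5), !((p4 -> !p4) == p2).
            !(p3 || !p5): α-rule — add !p3, !!p5.
            × closes — contains both p5 and !p5.
          branch 1.1.2 (add (p3 -> p2)):
            (!p1 -> p5): β-rule — branch into !!p1  //  p5.
              branch 1.1.2.1 (add !!p1):
                (p3 -> p2): β-rule — branch into !p3  //  p2.
                  branch 1.1.2.1.1 (add !p3):
                    ○ open, literals {p1=true, p3=false, p5=false}.
                  branch 1.1.2.1.2 (add p2):
                    ○ open, literals {p1=true, p2=true, p5=false}.
              branch 1.1.2.2 (add p5):
                × closes — contains both p5 and !p5.
      branch 1.2 (add !!p5, !(!p1 -> p5)):
        !(!p1 -> p5): α-rule — add !p1, !p5.
        × closes — contains both p5 and !p5.
  branch 2 (add !(!p5 == (!p1 -> p5)), !((!(p3 || !p5) -> ((p4 -> !p4) == p2)) -> (p3 -> p2))):
    !((!(p3 || !p5) -> ((p4 -> !p4) == p2)) -> (p3 -> p2)): α-rule — add (!(p3 || !p5) -> ((p4 -> !p4) == p2)), !(p3 -> p2).
    !(p3 -> p2): α-rule — add p3, !p2.
    !(!p5 == (!p1 -> p5)): β-rule — branch into !p5, !(!p1 -> p5)  //  !!p5, (!p1 -> p5).
      branch 2.1 (add !p5, !(!p1 -> p5)):
        !(!p1 -> p5): α-rule — add !p1, !p5.
        (!(p3 || !p5) -> ((p4 -> !p4) == p2)): β-rule — branch into !!(p3 || !p5)  //  ((p4 -> !p4) == p2).
          branch 2.1.1 (add !!(p3 || !p5)):
            !!(p3 || !p5): β-rule — branch into p3  //  !p5.
              branch 2.1.1.1 (add p3):
                ○ open, literals {p1=false, p2=false, p3=true, p5=false}.
              branch 2.1.1.2 (add !p5):
                ○ open, literals {p1=false, p2=false, p3=true, p5=false}.
          branch 2.1.2 (add ((p4 -> !p4) == p2)):
            ((p4 -> !p4) == p2): β-rule — branch into (p4 -> !p4), p2  //  !(p4 -> !p4), !p2.
              branch 2.1.2.1 (add (p4 -> !p4), p2):
                × closes — contains both p2 and !p2.
              branch 2.1.2.2 (add !(p4 -> !p4), !p2):
                !(p4 -> !p4): α-rule — add p4, !!p4.
                ○ open, literals {p1=false, p2=false, p3=true, p4=true, p5=false}.
      branch 2.2 (add !!p5, (!p1 -> p5)):
        (!(p3 || !p5) -> ((p4 -> !p4) == p2)): β-rule — branch into !!(p3 || !p5)  //  ((p4 -> !p4) == p2).
          branch 2.2.1 (add !!(p3 || !p5)):
            (!p1 -> p5): β-rule — branch into !!p1  //  p5.
              branch 2.2.1.1 (add !!p1):
                !!(p3 || !p5): β-rule — branch into p3  //  !p5.
                  branch 2.2.1.1.1 (add p3):
                    ○ open, literals {p1=true, p2=false, p3=true, p5=true}.
                  branch 2.2.1.1.2 (add !p5):
                    × closes — contains both p5 and !p5.
              branch 2.2.1.2 (add p5):
                !!(p3 || !p5): β-rule — branch into p3  //  !p5.
                  branch 2.2.1.2.1 (add p3):
                    ○ open, literals {p2=false, p3=true, p5=true}.
                  branch 2.2.1.2.2 (add !p5):
                    × closes — contains both p5 and !p5.
          branch 2.2.2 (add ((p4 -> !p4) == p2)):
            (!p1 -> p5): β-rule — branch into !!p1  //  p5.
              branch 2.2.2.1 (add !!p1):
                ((p4 -> !p4) == p2): β-rule — branch into (p4 -> !p4), p2  //  !(p4 -> !p4), !p2.
                  branch 2.2.2.1.1 (add (p4 -> !p4), p2):
                    × closes — contains both p2 and !p2.
                  branch 2.2.2.1.2 (add !(p4 -> !p4), !p2):
                    !(p4 -> !p4): α-rule — add p4, !!p4.
                    ○ open, literals {p1=true, p2=false, p3=true, p4=true, p5=true}.
              branch 2.2.2.2 (add p5):
                ((p4 -> !p4) == p2): β-rule — branch into (p4 -> !p4), p2  //  !(p4 -> !p4), !p2.
                  branch 2.2.2.2.1 (add (p4 -> !p4), p2):
                    × closes — contains both p2 and !p2.
                  branch 2.2.2.2.2 (add !(p4 -> !p4), !p2):
                    !(p4 -> !p4): α-rule — add p4, !!p4.
                    ○ open, literals {p2=false, p3=true, p4=true, p5=true}.
8 branches closed, 9 open.
Each open branch fixes some atoms; the unmentioned ones are free. Counting distinct full assignments: branch {p1=true, p3=false, p5=false} (p2, p4) contributes 4 new; branch {p1=true, p2=true, p5=false} (p3, p4) contributes 2 new; branch {p1=false, p2=false, p3=true, p5=false} (p4) contributes 2 new; branch {p1=false, p2=false, p3=true, p5=false} (p4) contributes 0 new; branch {p1=false, p2=false, p3=true, p4=true, p5=false} (none free) contributes 0 new; branch {p1=true, p2=false, p3=true, p5=true} (p4) contributes 2 new; branch {p2=false, p3=true, p5=true} (p1, p4) contributes 2 new; branch {p1=true, p2=false, p3=true, p4=true, p5=true} (none free) contributes 0 new; branch {p2=false, p3=true, p4=true, p5=true} (p1) contributes 0 new. Total: 12.

12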